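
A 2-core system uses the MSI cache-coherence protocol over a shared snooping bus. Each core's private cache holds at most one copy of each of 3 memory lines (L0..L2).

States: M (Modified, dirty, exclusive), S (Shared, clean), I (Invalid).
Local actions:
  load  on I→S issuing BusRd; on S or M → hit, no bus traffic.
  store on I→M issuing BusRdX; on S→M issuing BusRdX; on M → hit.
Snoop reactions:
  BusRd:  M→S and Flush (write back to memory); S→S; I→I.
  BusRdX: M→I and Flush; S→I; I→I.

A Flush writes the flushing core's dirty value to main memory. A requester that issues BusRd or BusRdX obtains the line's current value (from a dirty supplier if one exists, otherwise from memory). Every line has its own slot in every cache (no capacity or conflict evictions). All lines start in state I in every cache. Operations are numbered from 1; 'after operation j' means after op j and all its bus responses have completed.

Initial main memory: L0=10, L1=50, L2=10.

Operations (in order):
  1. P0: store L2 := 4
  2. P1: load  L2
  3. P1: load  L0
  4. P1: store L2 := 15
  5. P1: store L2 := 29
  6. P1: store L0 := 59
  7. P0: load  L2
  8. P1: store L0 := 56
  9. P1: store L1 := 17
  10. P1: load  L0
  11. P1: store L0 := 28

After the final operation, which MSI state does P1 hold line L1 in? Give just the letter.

state = M

[1] P0: store L2 := 4 | P0:M(4), P1:I | bus: BusRdX
[2] P1: load  L2 | P0:S(4), P1:S(4) | bus: BusRd,Flush
[3] P1: load  L0 | P0:I, P1:S(10) | bus: BusRd
[4] P1: store L2 := 15 | P0:I, P1:M(15) | bus: BusRdX
[5] P1: store L2 := 29 | P0:I, P1:M(29) | bus: none
[6] P1: store L0 := 59 | P0:I, P1:M(59) | bus: BusRdX
[7] P0: load  L2 | P0:S(29), P1:S(29) | bus: BusRd,Flush
[8] P1: store L0 := 56 | P0:I, P1:M(56) | bus: none
[9] P1: store L1 := 17 | P0:I, P1:M(17) | bus: BusRdX
[10] P1: load  L0 | P0:I, P1:M(56) | bus: none
[11] P1: store L0 := 28 | P0:I, P1:M(28) | bus: none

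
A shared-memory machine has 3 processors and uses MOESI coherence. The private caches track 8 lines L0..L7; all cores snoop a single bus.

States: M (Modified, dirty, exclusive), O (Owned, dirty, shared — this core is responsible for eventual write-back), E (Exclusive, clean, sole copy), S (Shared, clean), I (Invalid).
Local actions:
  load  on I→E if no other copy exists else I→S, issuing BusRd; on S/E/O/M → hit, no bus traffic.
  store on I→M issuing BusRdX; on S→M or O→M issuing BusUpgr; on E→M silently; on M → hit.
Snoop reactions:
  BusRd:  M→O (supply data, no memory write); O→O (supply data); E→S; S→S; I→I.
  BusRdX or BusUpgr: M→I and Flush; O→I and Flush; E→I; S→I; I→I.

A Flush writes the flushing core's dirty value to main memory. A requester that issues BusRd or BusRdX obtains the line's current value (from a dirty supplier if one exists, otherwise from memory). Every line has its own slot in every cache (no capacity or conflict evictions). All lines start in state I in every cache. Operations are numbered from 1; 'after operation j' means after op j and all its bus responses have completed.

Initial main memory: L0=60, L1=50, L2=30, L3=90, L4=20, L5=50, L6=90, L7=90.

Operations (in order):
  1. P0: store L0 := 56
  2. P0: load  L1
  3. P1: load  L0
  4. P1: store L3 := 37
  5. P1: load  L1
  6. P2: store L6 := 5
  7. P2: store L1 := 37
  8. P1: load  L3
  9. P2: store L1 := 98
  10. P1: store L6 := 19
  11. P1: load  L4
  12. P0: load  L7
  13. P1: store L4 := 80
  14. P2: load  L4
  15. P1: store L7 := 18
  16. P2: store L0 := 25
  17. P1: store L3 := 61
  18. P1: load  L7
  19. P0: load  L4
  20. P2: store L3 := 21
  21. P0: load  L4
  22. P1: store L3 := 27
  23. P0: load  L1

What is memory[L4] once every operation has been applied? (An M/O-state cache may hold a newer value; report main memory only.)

memory[L4] = 20

1. P0: store L0 := 56  bus=[BusRdX]  L0: P0=M P1=I P2=I  mem[L0]=60
2. P0: load  L1  bus=[BusRd]  L1: P0=E P1=I P2=I  mem[L1]=50
3. P1: load  L0  bus=[BusRd]  L0: P0=O P1=S P2=I  mem[L0]=60
4. P1: store L3 := 37  bus=[BusRdX]  L3: P0=I P1=M P2=I  mem[L3]=90
5. P1: load  L1  bus=[BusRd]  L1: P0=S P1=S P2=I  mem[L1]=50
6. P2: store L6 := 5  bus=[BusRdX]  L6: P0=I P1=I P2=M  mem[L6]=90
7. P2: store L1 := 37  bus=[BusRdX]  L1: P0=I P1=I P2=M  mem[L1]=50
8. P1: load  L3  bus=[-]  L3: P0=I P1=M P2=I  mem[L3]=90
9. P2: store L1 := 98  bus=[-]  L1: P0=I P1=I P2=M  mem[L1]=50
10. P1: store L6 := 19  bus=[BusRdX,Flush]  L6: P0=I P1=M P2=I  mem[L6]=5
11. P1: load  L4  bus=[BusRd]  L4: P0=I P1=E P2=I  mem[L4]=20
12. P0: load  L7  bus=[BusRd]  L7: P0=E P1=I P2=I  mem[L7]=90
13. P1: store L4 := 80  bus=[-]  L4: P0=I P1=M P2=I  mem[L4]=20
14. P2: load  L4  bus=[BusRd]  L4: P0=I P1=O P2=S  mem[L4]=20
15. P1: store L7 := 18  bus=[BusRdX]  L7: P0=I P1=M P2=I  mem[L7]=90
16. P2: store L0 := 25  bus=[BusRdX,Flush]  L0: P0=I P1=I P2=M  mem[L0]=56
17. P1: store L3 := 61  bus=[-]  L3: P0=I P1=M P2=I  mem[L3]=90
18. P1: load  L7  bus=[-]  L7: P0=I P1=M P2=I  mem[L7]=90
19. P0: load  L4  bus=[BusRd]  L4: P0=S P1=O P2=S  mem[L4]=20
20. P2: store L3 := 21  bus=[BusRdX,Flush]  L3: P0=I P1=I P2=M  mem[L3]=61
21. P0: load  L4  bus=[-]  L4: P0=S P1=O P2=S  mem[L4]=20
22. P1: store L3 := 27  bus=[BusRdX,Flush]  L3: P0=I P1=M P2=I  mem[L3]=21
23. P0: load  L1  bus=[BusRd]  L1: P0=S P1=I P2=O  mem[L1]=50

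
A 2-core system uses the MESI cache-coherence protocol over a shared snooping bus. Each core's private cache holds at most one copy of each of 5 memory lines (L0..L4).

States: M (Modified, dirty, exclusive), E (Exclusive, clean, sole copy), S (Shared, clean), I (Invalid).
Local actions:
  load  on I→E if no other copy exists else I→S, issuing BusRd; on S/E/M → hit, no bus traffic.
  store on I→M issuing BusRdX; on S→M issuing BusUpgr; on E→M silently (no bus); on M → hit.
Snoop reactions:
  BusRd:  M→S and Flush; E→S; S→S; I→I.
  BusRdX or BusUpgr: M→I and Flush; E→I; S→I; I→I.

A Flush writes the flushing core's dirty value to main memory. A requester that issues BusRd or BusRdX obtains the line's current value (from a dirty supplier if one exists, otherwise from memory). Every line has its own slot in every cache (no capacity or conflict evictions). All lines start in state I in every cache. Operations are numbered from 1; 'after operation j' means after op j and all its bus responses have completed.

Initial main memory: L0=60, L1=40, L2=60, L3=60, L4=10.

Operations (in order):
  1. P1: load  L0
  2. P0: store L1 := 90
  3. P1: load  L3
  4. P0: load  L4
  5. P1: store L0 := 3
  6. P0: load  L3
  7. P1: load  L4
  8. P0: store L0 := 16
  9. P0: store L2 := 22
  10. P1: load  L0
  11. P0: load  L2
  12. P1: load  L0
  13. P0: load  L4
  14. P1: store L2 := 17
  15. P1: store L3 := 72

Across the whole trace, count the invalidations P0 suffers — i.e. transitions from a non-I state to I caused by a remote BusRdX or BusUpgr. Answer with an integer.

invalidations = 2

step 1: P1: load  L0  ⟶  IE  (L0)  txn=BusRd  M[L0]=60
step 2: P0: store L1 := 90  ⟶  MI  (L1)  txn=BusRdX  M[L1]=40
step 3: P1: load  L3  ⟶  IE  (L3)  txn=BusRd  M[L3]=60
step 4: P0: load  L4  ⟶  EI  (L4)  txn=BusRd  M[L4]=10
step 5: P1: store L0 := 3  ⟶  IM  (L0)  txn=∅  M[L0]=60
step 6: P0: load  L3  ⟶  SS  (L3)  txn=BusRd  M[L3]=60
step 7: P1: load  L4  ⟶  SS  (L4)  txn=BusRd  M[L4]=10
step 8: P0: store L0 := 16  ⟶  MI  (L0)  txn=BusRdX+Flush  M[L0]=3
step 9: P0: store L2 := 22  ⟶  MI  (L2)  txn=BusRdX  M[L2]=60
step 10: P1: load  L0  ⟶  SS  (L0)  txn=BusRd+Flush  M[L0]=16
step 11: P0: load  L2  ⟶  MI  (L2)  txn=∅  M[L2]=60
step 12: P1: load  L0  ⟶  SS  (L0)  txn=∅  M[L0]=16
step 13: P0: load  L4  ⟶  SS  (L4)  txn=∅  M[L4]=10
step 14: P1: store L2 := 17  ⟶  IM  (L2)  txn=BusRdX+Flush  M[L2]=22
step 15: P1: store L3 := 72  ⟶  IM  (L3)  txn=BusUpgr  M[L3]=60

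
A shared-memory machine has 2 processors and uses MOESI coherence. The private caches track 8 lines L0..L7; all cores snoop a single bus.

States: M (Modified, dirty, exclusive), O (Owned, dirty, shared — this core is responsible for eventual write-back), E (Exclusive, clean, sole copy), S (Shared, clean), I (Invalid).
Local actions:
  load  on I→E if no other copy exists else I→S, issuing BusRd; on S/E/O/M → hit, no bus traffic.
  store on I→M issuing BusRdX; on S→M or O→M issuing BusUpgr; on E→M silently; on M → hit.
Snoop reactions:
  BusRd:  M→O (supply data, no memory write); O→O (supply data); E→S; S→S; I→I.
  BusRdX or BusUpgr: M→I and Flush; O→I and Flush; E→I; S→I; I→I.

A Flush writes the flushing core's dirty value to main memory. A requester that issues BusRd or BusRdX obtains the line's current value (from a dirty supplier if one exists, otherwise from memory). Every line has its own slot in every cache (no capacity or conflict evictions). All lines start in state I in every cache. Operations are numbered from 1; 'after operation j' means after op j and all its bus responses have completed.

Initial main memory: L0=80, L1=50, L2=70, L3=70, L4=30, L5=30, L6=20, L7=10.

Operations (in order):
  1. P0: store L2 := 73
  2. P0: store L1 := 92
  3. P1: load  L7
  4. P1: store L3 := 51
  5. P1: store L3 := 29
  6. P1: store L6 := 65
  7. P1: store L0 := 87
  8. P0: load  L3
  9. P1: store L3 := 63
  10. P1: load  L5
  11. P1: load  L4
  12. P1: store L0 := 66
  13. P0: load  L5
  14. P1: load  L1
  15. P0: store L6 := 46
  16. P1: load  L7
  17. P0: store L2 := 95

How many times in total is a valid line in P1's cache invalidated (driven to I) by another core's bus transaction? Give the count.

invalidations = 1

step 1: P0: store L2 := 73  ⟶  MI  (L2)  txn=BusRdX  M[L2]=70
step 2: P0: store L1 := 92  ⟶  MI  (L1)  txn=BusRdX  M[L1]=50
step 3: P1: load  L7  ⟶  IE  (L7)  txn=BusRd  M[L7]=10
step 4: P1: store L3 := 51  ⟶  IM  (L3)  txn=BusRdX  M[L3]=70
step 5: P1: store L3 := 29  ⟶  IM  (L3)  txn=∅  M[L3]=70
step 6: P1: store L6 := 65  ⟶  IM  (L6)  txn=BusRdX  M[L6]=20
step 7: P1: store L0 := 87  ⟶  IM  (L0)  txn=BusRdX  M[L0]=80
step 8: P0: load  L3  ⟶  SO  (L3)  txn=BusRd  M[L3]=70
step 9: P1: store L3 := 63  ⟶  IM  (L3)  txn=BusUpgr  M[L3]=70
step 10: P1: load  L5  ⟶  IE  (L5)  txn=BusRd  M[L5]=30
step 11: P1: load  L4  ⟶  IE  (L4)  txn=BusRd  M[L4]=30
step 12: P1: store L0 := 66  ⟶  IM  (L0)  txn=∅  M[L0]=80
step 13: P0: load  L5  ⟶  SS  (L5)  txn=BusRd  M[L5]=30
step 14: P1: load  L1  ⟶  OS  (L1)  txn=BusRd  M[L1]=50
step 15: P0: store L6 := 46  ⟶  MI  (L6)  txn=BusRdX+Flush  M[L6]=65
step 16: P1: load  L7  ⟶  IE  (L7)  txn=∅  M[L7]=10
step 17: P0: store L2 := 95  ⟶  MI  (L2)  txn=∅  M[L2]=70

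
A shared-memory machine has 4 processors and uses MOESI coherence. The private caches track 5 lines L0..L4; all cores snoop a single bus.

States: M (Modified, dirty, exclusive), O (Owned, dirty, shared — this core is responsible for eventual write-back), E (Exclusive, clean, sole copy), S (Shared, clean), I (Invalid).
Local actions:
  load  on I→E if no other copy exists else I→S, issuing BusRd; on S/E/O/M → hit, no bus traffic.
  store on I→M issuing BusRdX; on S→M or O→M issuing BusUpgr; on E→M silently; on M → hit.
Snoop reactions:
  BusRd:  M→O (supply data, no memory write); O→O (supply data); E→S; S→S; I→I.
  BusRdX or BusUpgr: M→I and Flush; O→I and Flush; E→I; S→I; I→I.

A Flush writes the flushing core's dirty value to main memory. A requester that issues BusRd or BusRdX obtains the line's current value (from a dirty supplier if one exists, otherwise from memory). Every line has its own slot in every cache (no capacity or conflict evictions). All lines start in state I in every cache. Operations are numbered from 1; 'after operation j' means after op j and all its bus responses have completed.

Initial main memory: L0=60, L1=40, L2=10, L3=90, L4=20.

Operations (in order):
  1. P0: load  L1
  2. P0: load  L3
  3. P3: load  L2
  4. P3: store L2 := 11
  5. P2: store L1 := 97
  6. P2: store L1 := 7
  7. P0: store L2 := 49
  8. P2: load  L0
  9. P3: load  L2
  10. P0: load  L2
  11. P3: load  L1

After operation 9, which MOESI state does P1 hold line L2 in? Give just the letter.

  op1 P0: load  L1 → E/I/I/I on L1; bus BusRd; mem=40
  op2 P0: load  L3 → E/I/I/I on L3; bus BusRd; mem=90
  op3 P3: load  L2 → I/I/I/E on L2; bus BusRd; mem=10
  op4 P3: store L2 := 11 → I/I/I/M on L2; bus (none); mem=10
  op5 P2: store L1 := 97 → I/I/M/I on L1; bus BusRdX; mem=40
  op6 P2: store L1 := 7 → I/I/M/I on L1; bus (none); mem=40
  op7 P0: store L2 := 49 → M/I/I/I on L2; bus BusRdX Flush; mem=11
  op8 P2: load  L0 → I/I/E/I on L0; bus BusRd; mem=60
  op9 P3: load  L2 → O/I/I/S on L2; bus BusRd; mem=11
  op10 P0: load  L2 → O/I/I/S on L2; bus (none); mem=11
  op11 P3: load  L1 → I/I/O/S on L1; bus BusRd; mem=40

state = I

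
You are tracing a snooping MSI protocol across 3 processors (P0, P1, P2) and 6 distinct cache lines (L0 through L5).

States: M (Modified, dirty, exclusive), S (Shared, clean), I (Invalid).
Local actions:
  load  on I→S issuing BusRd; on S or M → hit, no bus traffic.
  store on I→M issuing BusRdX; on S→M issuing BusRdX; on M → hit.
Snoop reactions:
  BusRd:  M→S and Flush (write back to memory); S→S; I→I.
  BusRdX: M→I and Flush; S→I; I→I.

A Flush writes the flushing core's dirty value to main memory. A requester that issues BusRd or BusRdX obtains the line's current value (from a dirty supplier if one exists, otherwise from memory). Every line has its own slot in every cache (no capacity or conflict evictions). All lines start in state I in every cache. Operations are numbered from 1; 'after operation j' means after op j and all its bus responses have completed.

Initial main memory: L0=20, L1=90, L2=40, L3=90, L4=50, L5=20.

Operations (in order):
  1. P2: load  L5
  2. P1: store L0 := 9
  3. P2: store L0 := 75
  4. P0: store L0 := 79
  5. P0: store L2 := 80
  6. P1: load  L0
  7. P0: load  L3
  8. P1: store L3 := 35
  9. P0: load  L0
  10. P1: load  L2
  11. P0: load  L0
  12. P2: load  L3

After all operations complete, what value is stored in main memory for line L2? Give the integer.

step 1: P2: load  L5  ⟶  IIS  (L5)  txn=BusRd  M[L5]=20
step 2: P1: store L0 := 9  ⟶  IMI  (L0)  txn=BusRdX  M[L0]=20
step 3: P2: store L0 := 75  ⟶  IIM  (L0)  txn=BusRdX+Flush  M[L0]=9
step 4: P0: store L0 := 79  ⟶  MII  (L0)  txn=BusRdX+Flush  M[L0]=75
step 5: P0: store L2 := 80  ⟶  MII  (L2)  txn=BusRdX  M[L2]=40
step 6: P1: load  L0  ⟶  SSI  (L0)  txn=BusRd+Flush  M[L0]=79
step 7: P0: load  L3  ⟶  SII  (L3)  txn=BusRd  M[L3]=90
step 8: P1: store L3 := 35  ⟶  IMI  (L3)  txn=BusRdX  M[L3]=90
step 9: P0: load  L0  ⟶  SSI  (L0)  txn=∅  M[L0]=79
step 10: P1: load  L2  ⟶  SSI  (L2)  txn=BusRd+Flush  M[L2]=80
step 11: P0: load  L0  ⟶  SSI  (L0)  txn=∅  M[L0]=79
step 12: P2: load  L3  ⟶  ISS  (L3)  txn=BusRd+Flush  M[L3]=35

memory[L2] = 80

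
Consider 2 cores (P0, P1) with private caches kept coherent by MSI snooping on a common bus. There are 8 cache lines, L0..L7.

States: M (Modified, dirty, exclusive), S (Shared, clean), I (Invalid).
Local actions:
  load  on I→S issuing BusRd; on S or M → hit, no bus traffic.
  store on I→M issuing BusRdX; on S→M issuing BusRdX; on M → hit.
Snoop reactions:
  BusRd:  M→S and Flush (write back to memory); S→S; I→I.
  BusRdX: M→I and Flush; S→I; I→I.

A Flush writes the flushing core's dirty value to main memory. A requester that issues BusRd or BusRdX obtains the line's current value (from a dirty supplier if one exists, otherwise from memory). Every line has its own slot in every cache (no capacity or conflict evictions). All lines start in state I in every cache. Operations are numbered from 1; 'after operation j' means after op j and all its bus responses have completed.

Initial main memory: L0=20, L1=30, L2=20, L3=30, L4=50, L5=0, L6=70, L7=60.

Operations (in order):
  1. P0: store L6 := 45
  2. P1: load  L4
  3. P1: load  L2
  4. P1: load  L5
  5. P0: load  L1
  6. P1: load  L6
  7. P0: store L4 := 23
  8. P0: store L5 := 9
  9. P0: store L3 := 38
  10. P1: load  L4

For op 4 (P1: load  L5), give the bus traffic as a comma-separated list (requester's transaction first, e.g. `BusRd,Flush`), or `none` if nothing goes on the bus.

bus = BusRd

  op1 P0: store L6 := 45 → M/I on L6; bus BusRdX; mem=70
  op2 P1: load  L4 → I/S on L4; bus BusRd; mem=50
  op3 P1: load  L2 → I/S on L2; bus BusRd; mem=20
  op4 P1: load  L5 → I/S on L5; bus BusRd; mem=0
  op5 P0: load  L1 → S/I on L1; bus BusRd; mem=30
  op6 P1: load  L6 → S/S on L6; bus BusRd Flush; mem=45
  op7 P0: store L4 := 23 → M/I on L4; bus BusRdX; mem=50
  op8 P0: store L5 := 9 → M/I on L5; bus BusRdX; mem=0
  op9 P0: store L3 := 38 → M/I on L3; bus BusRdX; mem=30
  op10 P1: load  L4 → S/S on L4; bus BusRd Flush; mem=23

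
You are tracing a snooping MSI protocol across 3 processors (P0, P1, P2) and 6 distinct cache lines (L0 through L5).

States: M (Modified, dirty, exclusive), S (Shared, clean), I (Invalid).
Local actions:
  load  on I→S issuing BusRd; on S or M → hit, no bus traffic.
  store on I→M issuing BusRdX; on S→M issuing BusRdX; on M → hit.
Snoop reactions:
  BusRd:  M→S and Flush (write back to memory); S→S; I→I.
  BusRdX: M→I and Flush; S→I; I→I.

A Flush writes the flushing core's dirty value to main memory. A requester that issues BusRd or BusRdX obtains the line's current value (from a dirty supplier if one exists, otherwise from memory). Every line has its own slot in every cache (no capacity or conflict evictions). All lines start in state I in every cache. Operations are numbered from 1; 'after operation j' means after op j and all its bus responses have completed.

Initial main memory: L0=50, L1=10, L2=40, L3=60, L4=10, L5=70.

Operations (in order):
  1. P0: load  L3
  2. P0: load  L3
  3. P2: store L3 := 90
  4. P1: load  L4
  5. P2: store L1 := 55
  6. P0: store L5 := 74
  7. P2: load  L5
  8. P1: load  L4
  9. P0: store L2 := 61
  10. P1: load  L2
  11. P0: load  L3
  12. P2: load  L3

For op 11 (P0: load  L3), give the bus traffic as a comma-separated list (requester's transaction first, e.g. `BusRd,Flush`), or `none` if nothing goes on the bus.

1. P0: load  L3  bus=[BusRd]  L3: P0=S P1=I P2=I  mem[L3]=60
2. P0: load  L3  bus=[-]  L3: P0=S P1=I P2=I  mem[L3]=60
3. P2: store L3 := 90  bus=[BusRdX]  L3: P0=I P1=I P2=M  mem[L3]=60
4. P1: load  L4  bus=[BusRd]  L4: P0=I P1=S P2=I  mem[L4]=10
5. P2: store L1 := 55  bus=[BusRdX]  L1: P0=I P1=I P2=M  mem[L1]=10
6. P0: store L5 := 74  bus=[BusRdX]  L5: P0=M P1=I P2=I  mem[L5]=70
7. P2: load  L5  bus=[BusRd,Flush]  L5: P0=S P1=I P2=S  mem[L5]=74
8. P1: load  L4  bus=[-]  L4: P0=I P1=S P2=I  mem[L4]=10
9. P0: store L2 := 61  bus=[BusRdX]  L2: P0=M P1=I P2=I  mem[L2]=40
10. P1: load  L2  bus=[BusRd,Flush]  L2: P0=S P1=S P2=I  mem[L2]=61
11. P0: load  L3  bus=[BusRd,Flush]  L3: P0=S P1=I P2=S  mem[L3]=90
12. P2: load  L3  bus=[-]  L3: P0=S P1=I P2=S  mem[L3]=90

bus = BusRd,Flush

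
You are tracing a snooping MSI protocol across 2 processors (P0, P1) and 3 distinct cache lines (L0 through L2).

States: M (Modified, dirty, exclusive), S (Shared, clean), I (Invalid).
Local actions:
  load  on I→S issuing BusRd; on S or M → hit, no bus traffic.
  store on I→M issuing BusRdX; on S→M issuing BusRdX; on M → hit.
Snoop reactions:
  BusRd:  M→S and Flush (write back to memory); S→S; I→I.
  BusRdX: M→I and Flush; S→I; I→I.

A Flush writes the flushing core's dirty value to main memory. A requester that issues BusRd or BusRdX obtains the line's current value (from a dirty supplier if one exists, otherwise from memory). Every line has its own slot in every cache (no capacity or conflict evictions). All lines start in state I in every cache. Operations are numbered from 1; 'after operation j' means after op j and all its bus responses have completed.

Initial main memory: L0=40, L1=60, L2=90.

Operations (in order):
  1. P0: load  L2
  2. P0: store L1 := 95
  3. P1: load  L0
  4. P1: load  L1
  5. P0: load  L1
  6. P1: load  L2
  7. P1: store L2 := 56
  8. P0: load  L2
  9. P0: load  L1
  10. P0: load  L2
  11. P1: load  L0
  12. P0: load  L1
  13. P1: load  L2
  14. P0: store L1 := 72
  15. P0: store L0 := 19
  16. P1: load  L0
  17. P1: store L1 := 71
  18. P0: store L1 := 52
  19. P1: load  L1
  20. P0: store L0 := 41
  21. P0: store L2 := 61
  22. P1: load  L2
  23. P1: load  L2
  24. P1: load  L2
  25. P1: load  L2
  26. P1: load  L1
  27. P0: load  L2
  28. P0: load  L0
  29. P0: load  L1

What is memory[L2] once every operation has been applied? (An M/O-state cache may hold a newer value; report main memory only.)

1. P0: load  L2  bus=[BusRd]  L2: P0=S P1=I  mem[L2]=90
2. P0: store L1 := 95  bus=[BusRdX]  L1: P0=M P1=I  mem[L1]=60
3. P1: load  L0  bus=[BusRd]  L0: P0=I P1=S  mem[L0]=40
4. P1: load  L1  bus=[BusRd,Flush]  L1: P0=S P1=S  mem[L1]=95
5. P0: load  L1  bus=[-]  L1: P0=S P1=S  mem[L1]=95
6. P1: load  L2  bus=[BusRd]  L2: P0=S P1=S  mem[L2]=90
7. P1: store L2 := 56  bus=[BusRdX]  L2: P0=I P1=M  mem[L2]=90
8. P0: load  L2  bus=[BusRd,Flush]  L2: P0=S P1=S  mem[L2]=56
9. P0: load  L1  bus=[-]  L1: P0=S P1=S  mem[L1]=95
10. P0: load  L2  bus=[-]  L2: P0=S P1=S  mem[L2]=56
11. P1: load  L0  bus=[-]  L0: P0=I P1=S  mem[L0]=40
12. P0: load  L1  bus=[-]  L1: P0=S P1=S  mem[L1]=95
13. P1: load  L2  bus=[-]  L2: P0=S P1=S  mem[L2]=56
14. P0: store L1 := 72  bus=[BusRdX]  L1: P0=M P1=I  mem[L1]=95
15. P0: store L0 := 19  bus=[BusRdX]  L0: P0=M P1=I  mem[L0]=40
16. P1: load  L0  bus=[BusRd,Flush]  L0: P0=S P1=S  mem[L0]=19
17. P1: store L1 := 71  bus=[BusRdX,Flush]  L1: P0=I P1=M  mem[L1]=72
18. P0: store L1 := 52  bus=[BusRdX,Flush]  L1: P0=M P1=I  mem[L1]=71
19. P1: load  L1  bus=[BusRd,Flush]  L1: P0=S P1=S  mem[L1]=52
20. P0: store L0 := 41  bus=[BusRdX]  L0: P0=M P1=I  mem[L0]=19
21. P0: store L2 := 61  bus=[BusRdX]  L2: P0=M P1=I  mem[L2]=56
22. P1: load  L2  bus=[BusRd,Flush]  L2: P0=S P1=S  mem[L2]=61
23. P1: load  L2  bus=[-]  L2: P0=S P1=S  mem[L2]=61
24. P1: load  L2  bus=[-]  L2: P0=S P1=S  mem[L2]=61
25. P1: load  L2  bus=[-]  L2: P0=S P1=S  mem[L2]=61
26. P1: load  L1  bus=[-]  L1: P0=S P1=S  mem[L1]=52
27. P0: load  L2  bus=[-]  L2: P0=S P1=S  mem[L2]=61
28. P0: load  L0  bus=[-]  L0: P0=M P1=I  mem[L0]=19
29. P0: load  L1  bus=[-]  L1: P0=S P1=S  mem[L1]=52

memory[L2] = 61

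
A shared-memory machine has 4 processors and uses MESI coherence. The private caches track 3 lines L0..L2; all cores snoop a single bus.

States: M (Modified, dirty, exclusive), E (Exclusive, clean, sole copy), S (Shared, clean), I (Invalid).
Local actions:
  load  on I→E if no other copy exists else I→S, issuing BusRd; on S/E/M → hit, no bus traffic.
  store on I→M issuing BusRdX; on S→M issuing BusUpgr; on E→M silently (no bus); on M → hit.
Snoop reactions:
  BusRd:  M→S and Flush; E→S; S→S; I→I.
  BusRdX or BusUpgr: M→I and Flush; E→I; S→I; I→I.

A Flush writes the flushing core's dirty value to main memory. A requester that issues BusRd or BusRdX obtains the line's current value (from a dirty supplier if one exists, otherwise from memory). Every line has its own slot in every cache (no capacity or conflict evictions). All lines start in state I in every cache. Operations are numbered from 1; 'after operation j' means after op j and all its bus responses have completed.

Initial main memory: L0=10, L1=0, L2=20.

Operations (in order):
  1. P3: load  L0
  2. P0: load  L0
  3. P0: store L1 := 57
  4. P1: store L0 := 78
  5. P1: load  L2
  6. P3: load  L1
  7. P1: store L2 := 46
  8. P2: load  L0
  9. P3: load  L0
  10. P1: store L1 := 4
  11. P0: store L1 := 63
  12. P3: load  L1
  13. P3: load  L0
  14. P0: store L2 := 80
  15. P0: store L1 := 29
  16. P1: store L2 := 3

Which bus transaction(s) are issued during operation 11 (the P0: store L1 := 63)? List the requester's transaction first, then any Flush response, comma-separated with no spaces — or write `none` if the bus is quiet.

bus = BusRdX,Flush

  op1 P3: load  L0 → I/I/I/E on L0; bus BusRd; mem=10
  op2 P0: load  L0 → S/I/I/S on L0; bus BusRd; mem=10
  op3 P0: store L1 := 57 → M/I/I/I on L1; bus BusRdX; mem=0
  op4 P1: store L0 := 78 → I/M/I/I on L0; bus BusRdX; mem=10
  op5 P1: load  L2 → I/E/I/I on L2; bus BusRd; mem=20
  op6 P3: load  L1 → S/I/I/S on L1; bus BusRd Flush; mem=57
  op7 P1: store L2 := 46 → I/M/I/I on L2; bus (none); mem=20
  op8 P2: load  L0 → I/S/S/I on L0; bus BusRd Flush; mem=78
  op9 P3: load  L0 → I/S/S/S on L0; bus BusRd; mem=78
  op10 P1: store L1 := 4 → I/M/I/I on L1; bus BusRdX; mem=57
  op11 P0: store L1 := 63 → M/I/I/I on L1; bus BusRdX Flush; mem=4
  op12 P3: load  L1 → S/I/I/S on L1; bus BusRd Flush; mem=63
  op13 P3: load  L0 → I/S/S/S on L0; bus (none); mem=78
  op14 P0: store L2 := 80 → M/I/I/I on L2; bus BusRdX Flush; mem=46
  op15 P0: store L1 := 29 → M/I/I/I on L1; bus BusUpgr; mem=63
  op16 P1: store L2 := 3 → I/M/I/I on L2; bus BusRdX Flush; mem=80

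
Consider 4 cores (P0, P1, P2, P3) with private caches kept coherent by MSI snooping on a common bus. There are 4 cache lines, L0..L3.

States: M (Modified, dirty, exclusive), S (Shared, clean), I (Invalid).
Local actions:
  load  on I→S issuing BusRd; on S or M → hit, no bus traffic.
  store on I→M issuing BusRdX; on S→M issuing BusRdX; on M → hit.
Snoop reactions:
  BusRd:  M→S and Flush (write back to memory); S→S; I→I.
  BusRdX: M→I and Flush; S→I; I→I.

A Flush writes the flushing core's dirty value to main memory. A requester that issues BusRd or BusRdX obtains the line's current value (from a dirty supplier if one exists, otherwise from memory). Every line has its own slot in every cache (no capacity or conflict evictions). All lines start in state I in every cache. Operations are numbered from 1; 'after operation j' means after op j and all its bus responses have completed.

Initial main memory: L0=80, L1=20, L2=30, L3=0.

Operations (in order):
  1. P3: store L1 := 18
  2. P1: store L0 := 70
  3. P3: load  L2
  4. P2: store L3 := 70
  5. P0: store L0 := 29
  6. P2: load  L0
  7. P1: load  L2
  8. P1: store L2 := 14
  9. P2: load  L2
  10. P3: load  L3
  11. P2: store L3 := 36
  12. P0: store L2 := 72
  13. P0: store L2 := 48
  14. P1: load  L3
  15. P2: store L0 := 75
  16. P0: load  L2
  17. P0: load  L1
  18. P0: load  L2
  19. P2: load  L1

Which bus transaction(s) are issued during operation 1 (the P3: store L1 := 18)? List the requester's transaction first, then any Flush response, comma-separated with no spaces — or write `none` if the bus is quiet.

1. P3: store L1 := 18  bus=[BusRdX]  L1: P0=I P1=I P2=I P3=M  mem[L1]=20
2. P1: store L0 := 70  bus=[BusRdX]  L0: P0=I P1=M P2=I P3=I  mem[L0]=80
3. P3: load  L2  bus=[BusRd]  L2: P0=I P1=I P2=I P3=S  mem[L2]=30
4. P2: store L3 := 70  bus=[BusRdX]  L3: P0=I P1=I P2=M P3=I  mem[L3]=0
5. P0: store L0 := 29  bus=[BusRdX,Flush]  L0: P0=M P1=I P2=I P3=I  mem[L0]=70
6. P2: load  L0  bus=[BusRd,Flush]  L0: P0=S P1=I P2=S P3=I  mem[L0]=29
7. P1: load  L2  bus=[BusRd]  L2: P0=I P1=S P2=I P3=S  mem[L2]=30
8. P1: store L2 := 14  bus=[BusRdX]  L2: P0=I P1=M P2=I P3=I  mem[L2]=30
9. P2: load  L2  bus=[BusRd,Flush]  L2: P0=I P1=S P2=S P3=I  mem[L2]=14
10. P3: load  L3  bus=[BusRd,Flush]  L3: P0=I P1=I P2=S P3=S  mem[L3]=70
11. P2: store L3 := 36  bus=[BusRdX]  L3: P0=I P1=I P2=M P3=I  mem[L3]=70
12. P0: store L2 := 72  bus=[BusRdX]  L2: P0=M P1=I P2=I P3=I  mem[L2]=14
13. P0: store L2 := 48  bus=[-]  L2: P0=M P1=I P2=I P3=I  mem[L2]=14
14. P1: load  L3  bus=[BusRd,Flush]  L3: P0=I P1=S P2=S P3=I  mem[L3]=36
15. P2: store L0 := 75  bus=[BusRdX]  L0: P0=I P1=I P2=M P3=I  mem[L0]=29
16. P0: load  L2  bus=[-]  L2: P0=M P1=I P2=I P3=I  mem[L2]=14
17. P0: load  L1  bus=[BusRd,Flush]  L1: P0=S P1=I P2=I P3=S  mem[L1]=18
18. P0: load  L2  bus=[-]  L2: P0=M P1=I P2=I P3=I  mem[L2]=14
19. P2: load  L1  bus=[BusRd]  L1: P0=S P1=I P2=S P3=S  mem[L1]=18

bus = BusRdX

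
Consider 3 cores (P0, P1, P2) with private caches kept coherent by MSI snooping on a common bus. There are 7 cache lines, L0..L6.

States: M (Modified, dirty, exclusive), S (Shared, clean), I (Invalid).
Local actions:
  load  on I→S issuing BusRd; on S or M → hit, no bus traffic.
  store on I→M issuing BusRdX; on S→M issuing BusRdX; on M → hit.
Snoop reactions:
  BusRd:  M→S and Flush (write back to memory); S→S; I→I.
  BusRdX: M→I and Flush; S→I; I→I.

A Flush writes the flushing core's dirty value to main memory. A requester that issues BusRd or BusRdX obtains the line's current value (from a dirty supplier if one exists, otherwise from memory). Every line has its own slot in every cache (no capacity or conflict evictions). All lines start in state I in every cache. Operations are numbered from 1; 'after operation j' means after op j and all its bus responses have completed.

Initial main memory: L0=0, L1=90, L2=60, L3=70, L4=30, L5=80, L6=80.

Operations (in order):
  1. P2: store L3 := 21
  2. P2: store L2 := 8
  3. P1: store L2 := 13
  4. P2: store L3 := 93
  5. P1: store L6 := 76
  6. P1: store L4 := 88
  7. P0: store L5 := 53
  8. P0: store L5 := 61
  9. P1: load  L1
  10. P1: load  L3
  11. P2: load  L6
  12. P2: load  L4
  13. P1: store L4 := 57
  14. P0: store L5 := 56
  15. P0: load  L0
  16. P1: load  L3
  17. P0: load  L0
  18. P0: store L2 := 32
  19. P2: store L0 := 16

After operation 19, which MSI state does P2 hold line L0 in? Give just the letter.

state = M

step 1: P2: store L3 := 21  ⟶  IIM  (L3)  txn=BusRdX  M[L3]=70
step 2: P2: store L2 := 8  ⟶  IIM  (L2)  txn=BusRdX  M[L2]=60
step 3: P1: store L2 := 13  ⟶  IMI  (L2)  txn=BusRdX+Flush  M[L2]=8
step 4: P2: store L3 := 93  ⟶  IIM  (L3)  txn=∅  M[L3]=70
step 5: P1: store L6 := 76  ⟶  IMI  (L6)  txn=BusRdX  M[L6]=80
step 6: P1: store L4 := 88  ⟶  IMI  (L4)  txn=BusRdX  M[L4]=30
step 7: P0: store L5 := 53  ⟶  MII  (L5)  txn=BusRdX  M[L5]=80
step 8: P0: store L5 := 61  ⟶  MII  (L5)  txn=∅  M[L5]=80
step 9: P1: load  L1  ⟶  ISI  (L1)  txn=BusRd  M[L1]=90
step 10: P1: load  L3  ⟶  ISS  (L3)  txn=BusRd+Flush  M[L3]=93
step 11: P2: load  L6  ⟶  ISS  (L6)  txn=BusRd+Flush  M[L6]=76
step 12: P2: load  L4  ⟶  ISS  (L4)  txn=BusRd+Flush  M[L4]=88
step 13: P1: store L4 := 57  ⟶  IMI  (L4)  txn=BusRdX  M[L4]=88
step 14: P0: store L5 := 56  ⟶  MII  (L5)  txn=∅  M[L5]=80
step 15: P0: load  L0  ⟶  SII  (L0)  txn=BusRd  M[L0]=0
step 16: P1: load  L3  ⟶  ISS  (L3)  txn=∅  M[L3]=93
step 17: P0: load  L0  ⟶  SII  (L0)  txn=∅  M[L0]=0
step 18: P0: store L2 := 32  ⟶  MII  (L2)  txn=BusRdX+Flush  M[L2]=13
step 19: P2: store L0 := 16  ⟶  IIM  (L0)  txn=BusRdX  M[L0]=0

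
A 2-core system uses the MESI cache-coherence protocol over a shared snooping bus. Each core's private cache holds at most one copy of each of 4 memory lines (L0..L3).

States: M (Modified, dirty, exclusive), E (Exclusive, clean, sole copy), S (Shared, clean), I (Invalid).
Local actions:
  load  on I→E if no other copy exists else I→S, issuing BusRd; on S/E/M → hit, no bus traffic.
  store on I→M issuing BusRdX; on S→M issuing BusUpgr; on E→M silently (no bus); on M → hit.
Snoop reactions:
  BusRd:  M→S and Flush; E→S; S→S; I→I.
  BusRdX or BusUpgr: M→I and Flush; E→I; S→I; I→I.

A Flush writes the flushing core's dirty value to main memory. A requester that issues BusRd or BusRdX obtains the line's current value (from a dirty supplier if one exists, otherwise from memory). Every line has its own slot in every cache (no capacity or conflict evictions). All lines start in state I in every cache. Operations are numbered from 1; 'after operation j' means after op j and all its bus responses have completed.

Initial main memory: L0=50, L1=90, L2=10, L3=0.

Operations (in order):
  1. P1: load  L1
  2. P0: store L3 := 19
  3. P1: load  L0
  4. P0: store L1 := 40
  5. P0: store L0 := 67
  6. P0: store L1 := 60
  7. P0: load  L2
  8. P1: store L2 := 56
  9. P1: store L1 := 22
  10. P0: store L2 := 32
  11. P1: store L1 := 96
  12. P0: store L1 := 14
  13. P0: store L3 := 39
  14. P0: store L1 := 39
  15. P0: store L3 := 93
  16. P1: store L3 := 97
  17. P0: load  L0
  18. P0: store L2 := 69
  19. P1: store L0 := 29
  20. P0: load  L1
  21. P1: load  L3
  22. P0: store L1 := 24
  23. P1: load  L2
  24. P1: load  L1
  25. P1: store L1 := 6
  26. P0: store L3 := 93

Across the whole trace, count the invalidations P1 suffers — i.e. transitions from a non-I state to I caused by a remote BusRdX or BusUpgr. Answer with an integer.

invalidations = 5

[1] P1: load  L1 | P0:I, P1:E(90) | bus: BusRd
[2] P0: store L3 := 19 | P0:M(19), P1:I | bus: BusRdX
[3] P1: load  L0 | P0:I, P1:E(50) | bus: BusRd
[4] P0: store L1 := 40 | P0:M(40), P1:I | bus: BusRdX
[5] P0: store L0 := 67 | P0:M(67), P1:I | bus: BusRdX
[6] P0: store L1 := 60 | P0:M(60), P1:I | bus: none
[7] P0: load  L2 | P0:E(10), P1:I | bus: BusRd
[8] P1: store L2 := 56 | P0:I, P1:M(56) | bus: BusRdX
[9] P1: store L1 := 22 | P0:I, P1:M(22) | bus: BusRdX,Flush
[10] P0: store L2 := 32 | P0:M(32), P1:I | bus: BusRdX,Flush
[11] P1: store L1 := 96 | P0:I, P1:M(96) | bus: none
[12] P0: store L1 := 14 | P0:M(14), P1:I | bus: BusRdX,Flush
[13] P0: store L3 := 39 | P0:M(39), P1:I | bus: none
[14] P0: store L1 := 39 | P0:M(39), P1:I | bus: none
[15] P0: store L3 := 93 | P0:M(93), P1:I | bus: none
[16] P1: store L3 := 97 | P0:I, P1:M(97) | bus: BusRdX,Flush
[17] P0: load  L0 | P0:M(67), P1:I | bus: none
[18] P0: store L2 := 69 | P0:M(69), P1:I | bus: none
[19] P1: store L0 := 29 | P0:I, P1:M(29) | bus: BusRdX,Flush
[20] P0: load  L1 | P0:M(39), P1:I | bus: none
[21] P1: load  L3 | P0:I, P1:M(97) | bus: none
[22] P0: store L1 := 24 | P0:M(24), P1:I | bus: none
[23] P1: load  L2 | P0:S(69), P1:S(69) | bus: BusRd,Flush
[24] P1: load  L1 | P0:S(24), P1:S(24) | bus: BusRd,Flush
[25] P1: store L1 := 6 | P0:I, P1:M(6) | bus: BusUpgr
[26] P0: store L3 := 93 | P0:M(93), P1:I | bus: BusRdX,Flush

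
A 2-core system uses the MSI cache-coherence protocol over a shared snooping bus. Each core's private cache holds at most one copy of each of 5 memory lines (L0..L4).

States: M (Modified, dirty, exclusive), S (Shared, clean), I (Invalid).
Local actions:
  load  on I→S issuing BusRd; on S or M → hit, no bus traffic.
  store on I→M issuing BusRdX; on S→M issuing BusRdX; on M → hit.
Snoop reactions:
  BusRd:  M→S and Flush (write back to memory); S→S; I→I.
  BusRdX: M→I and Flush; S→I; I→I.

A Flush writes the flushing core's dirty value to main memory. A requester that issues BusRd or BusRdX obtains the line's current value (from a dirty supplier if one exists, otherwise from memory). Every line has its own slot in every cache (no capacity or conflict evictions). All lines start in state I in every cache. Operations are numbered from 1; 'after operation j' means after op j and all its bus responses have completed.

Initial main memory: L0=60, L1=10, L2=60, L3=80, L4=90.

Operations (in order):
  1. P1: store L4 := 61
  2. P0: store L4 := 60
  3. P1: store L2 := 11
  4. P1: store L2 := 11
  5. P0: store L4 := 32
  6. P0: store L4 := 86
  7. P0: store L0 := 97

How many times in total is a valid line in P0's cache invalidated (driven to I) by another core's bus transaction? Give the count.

invalidations = 0

1. P1: store L4 := 61  bus=[BusRdX]  L4: P0=I P1=M  mem[L4]=90
2. P0: store L4 := 60  bus=[BusRdX,Flush]  L4: P0=M P1=I  mem[L4]=61
3. P1: store L2 := 11  bus=[BusRdX]  L2: P0=I P1=M  mem[L2]=60
4. P1: store L2 := 11  bus=[-]  L2: P0=I P1=M  mem[L2]=60
5. P0: store L4 := 32  bus=[-]  L4: P0=M P1=I  mem[L4]=61
6. P0: store L4 := 86  bus=[-]  L4: P0=M P1=I  mem[L4]=61
7. P0: store L0 := 97  bus=[BusRdX]  L0: P0=M P1=I  mem[L0]=60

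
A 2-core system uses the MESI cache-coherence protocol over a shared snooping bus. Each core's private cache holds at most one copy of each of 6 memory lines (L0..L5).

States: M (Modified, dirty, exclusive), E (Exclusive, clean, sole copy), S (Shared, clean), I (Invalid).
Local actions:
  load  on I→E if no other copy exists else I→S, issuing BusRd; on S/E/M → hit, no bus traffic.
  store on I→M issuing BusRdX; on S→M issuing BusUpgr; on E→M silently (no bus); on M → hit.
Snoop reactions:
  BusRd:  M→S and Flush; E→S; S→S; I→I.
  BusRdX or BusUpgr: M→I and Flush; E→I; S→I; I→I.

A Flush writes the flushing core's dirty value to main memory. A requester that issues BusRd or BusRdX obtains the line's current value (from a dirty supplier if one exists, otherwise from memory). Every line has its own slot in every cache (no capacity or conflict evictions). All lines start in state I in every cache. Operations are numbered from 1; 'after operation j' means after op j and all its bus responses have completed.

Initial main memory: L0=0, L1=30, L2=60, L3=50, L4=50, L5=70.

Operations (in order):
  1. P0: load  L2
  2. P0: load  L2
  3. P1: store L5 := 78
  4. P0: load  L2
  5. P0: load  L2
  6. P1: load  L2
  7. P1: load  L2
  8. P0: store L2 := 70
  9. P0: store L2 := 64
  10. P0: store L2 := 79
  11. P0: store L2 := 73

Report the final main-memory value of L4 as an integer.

memory[L4] = 50

  op1 P0: load  L2 → E/I on L2; bus BusRd; mem=60
  op2 P0: load  L2 → E/I on L2; bus (none); mem=60
  op3 P1: store L5 := 78 → I/M on L5; bus BusRdX; mem=70
  op4 P0: load  L2 → E/I on L2; bus (none); mem=60
  op5 P0: load  L2 → E/I on L2; bus (none); mem=60
  op6 P1: load  L2 → S/S on L2; bus BusRd; mem=60
  op7 P1: load  L2 → S/S on L2; bus (none); mem=60
  op8 P0: store L2 := 70 → M/I on L2; bus BusUpgr; mem=60
  op9 P0: store L2 := 64 → M/I on L2; bus (none); mem=60
  op10 P0: store L2 := 79 → M/I on L2; bus (none); mem=60
  op11 P0: store L2 := 73 → M/I on L2; bus (none); mem=60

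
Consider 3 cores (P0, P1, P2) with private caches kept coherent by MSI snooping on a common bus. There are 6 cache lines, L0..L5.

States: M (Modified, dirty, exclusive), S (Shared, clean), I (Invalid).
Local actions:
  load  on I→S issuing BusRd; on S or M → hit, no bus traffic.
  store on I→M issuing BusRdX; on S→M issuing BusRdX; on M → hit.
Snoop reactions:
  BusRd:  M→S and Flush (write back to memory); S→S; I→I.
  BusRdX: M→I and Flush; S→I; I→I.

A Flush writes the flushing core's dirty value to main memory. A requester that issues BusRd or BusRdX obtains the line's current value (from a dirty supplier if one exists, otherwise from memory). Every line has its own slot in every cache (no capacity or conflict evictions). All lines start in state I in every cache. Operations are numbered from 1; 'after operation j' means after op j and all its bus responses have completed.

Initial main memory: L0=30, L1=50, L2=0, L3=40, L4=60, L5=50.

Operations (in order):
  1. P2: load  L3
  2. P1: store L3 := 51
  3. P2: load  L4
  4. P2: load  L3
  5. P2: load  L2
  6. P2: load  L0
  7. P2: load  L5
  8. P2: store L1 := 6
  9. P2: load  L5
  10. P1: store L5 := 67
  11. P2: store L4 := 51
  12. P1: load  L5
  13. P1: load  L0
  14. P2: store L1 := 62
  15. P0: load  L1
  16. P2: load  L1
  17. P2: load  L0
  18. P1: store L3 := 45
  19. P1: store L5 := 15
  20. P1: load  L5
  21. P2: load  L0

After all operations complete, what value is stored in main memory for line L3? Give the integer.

[1] P2: load  L3 | P0:I, P1:I, P2:S(40) | bus: BusRd
[2] P1: store L3 := 51 | P0:I, P1:M(51), P2:I | bus: BusRdX
[3] P2: load  L4 | P0:I, P1:I, P2:S(60) | bus: BusRd
[4] P2: load  L3 | P0:I, P1:S(51), P2:S(51) | bus: BusRd,Flush
[5] P2: load  L2 | P0:I, P1:I, P2:S(0) | bus: BusRd
[6] P2: load  L0 | P0:I, P1:I, P2:S(30) | bus: BusRd
[7] P2: load  L5 | P0:I, P1:I, P2:S(50) | bus: BusRd
[8] P2: store L1 := 6 | P0:I, P1:I, P2:M(6) | bus: BusRdX
[9] P2: load  L5 | P0:I, P1:I, P2:S(50) | bus: none
[10] P1: store L5 := 67 | P0:I, P1:M(67), P2:I | bus: BusRdX
[11] P2: store L4 := 51 | P0:I, P1:I, P2:M(51) | bus: BusRdX
[12] P1: load  L5 | P0:I, P1:M(67), P2:I | bus: none
[13] P1: load  L0 | P0:I, P1:S(30), P2:S(30) | bus: BusRd
[14] P2: store L1 := 62 | P0:I, P1:I, P2:M(62) | bus: none
[15] P0: load  L1 | P0:S(62), P1:I, P2:S(62) | bus: BusRd,Flush
[16] P2: load  L1 | P0:S(62), P1:I, P2:S(62) | bus: none
[17] P2: load  L0 | P0:I, P1:S(30), P2:S(30) | bus: none
[18] P1: store L3 := 45 | P0:I, P1:M(45), P2:I | bus: BusRdX
[19] P1: store L5 := 15 | P0:I, P1:M(15), P2:I | bus: none
[20] P1: load  L5 | P0:I, P1:M(15), P2:I | bus: none
[21] P2: load  L0 | P0:I, P1:S(30), P2:S(30) | bus: none

memory[L3] = 51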